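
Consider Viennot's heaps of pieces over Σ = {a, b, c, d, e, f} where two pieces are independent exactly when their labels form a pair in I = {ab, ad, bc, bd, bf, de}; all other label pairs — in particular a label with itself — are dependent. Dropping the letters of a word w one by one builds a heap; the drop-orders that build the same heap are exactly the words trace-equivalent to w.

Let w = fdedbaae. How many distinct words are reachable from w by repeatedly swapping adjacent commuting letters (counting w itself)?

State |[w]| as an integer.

63

piece 0:f — minimal
piece 1:d rests on {0:f}
piece 2:e rests on {0:f}
piece 3:d rests on {1:d}
piece 4:b rests on {2:e}
piece 5:a rests on {2:e}
piece 6:a rests on {5:a}
piece 7:e rests on {4:b, 6:a}
minimal pieces: {0:f}
ways to finish when only these pieces remain (= sum over removing one remaining piece with nothing left below it):
  1 left: {3}→1  {7}→1
  2 left: {1,3}→1  {3,7}→2  {4,7}→1  {6,7}→1
  3 left: {1,3,7}→3  {3,4,7}→3  {3,6,7}→3  {4,6,7}→2  {5,6,7}→1
  4 left: {1,3,4,7}→6  {1,3,6,7}→6  {3,4,6,7}→8  {3,5,6,7}→4  {4,5,6,7}→3
  5 left: {1,3,4,6,7}→20  {1,3,5,6,7}→10  {2,4,5,6,7}→3  {3,4,5,6,7}→15
  6 left: {1,3,4,5,6,7}→45  {2,3,4,5,6,7}→18
  placing 0:f first → 63 extensions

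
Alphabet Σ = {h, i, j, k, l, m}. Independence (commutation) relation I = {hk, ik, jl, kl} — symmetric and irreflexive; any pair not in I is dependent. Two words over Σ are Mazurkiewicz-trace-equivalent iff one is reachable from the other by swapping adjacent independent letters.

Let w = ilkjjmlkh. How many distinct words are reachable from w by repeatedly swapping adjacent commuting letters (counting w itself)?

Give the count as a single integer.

piece 0:i — minimal
piece 1:l rests on {0:i}
piece 2:k — minimal
piece 3:j rests on {0:i, 2:k}
piece 4:j rests on {3:j}
piece 5:m rests on {1:l, 4:j}
piece 6:l rests on {5:m}
piece 7:k rests on {5:m}
piece 8:h rests on {6:l}
minimal pieces: {0:i, 2:k}
ways to finish when only these pieces remain (= sum over removing one remaining piece with nothing left below it):
  1 left: {7}→1  {8}→1
  2 left: {6,8}→1  {7,8}→2
  3 left: {6,7,8}→3
  4 left: {5,6,7,8}→3
  5 left: {1,5,6,7,8}→3  {4,5,6,7,8}→3
  6 left: {1,4,5,6,7,8}→6  {3,4,5,6,7,8}→3
  7 left: {1,3,4,5,6,7,8}→9  {2,3,4,5,6,7,8}→3
  placing 0:i first → 12 extensions
  placing 2:k first → 9 extensions
total linear extensions = 21

21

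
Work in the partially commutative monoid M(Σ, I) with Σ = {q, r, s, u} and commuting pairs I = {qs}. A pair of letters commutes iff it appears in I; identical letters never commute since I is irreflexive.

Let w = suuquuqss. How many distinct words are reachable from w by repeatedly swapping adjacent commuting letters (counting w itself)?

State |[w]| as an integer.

piece 0:s — minimal
piece 1:u rests on {0:s}
piece 2:u rests on {1:u}
piece 3:q rests on {2:u}
piece 4:u rests on {3:q}
piece 5:u rests on {4:u}
piece 6:q rests on {5:u}
piece 7:s rests on {5:u}
piece 8:s rests on {7:s}
minimal pieces: {0:s}
ways to finish when only these pieces remain (= sum over removing one remaining piece with nothing left below it):
  1 left: {6}→1  {8}→1
  2 left: {6,8}→2  {7,8}→1
  3 left: {6,7,8}→3
  4 left: {5,6,7,8}→3
  5 left: {4,5,6,7,8}→3
  6 left: {3,4,5,6,7,8}→3
  7 left: {2,3,4,5,6,7,8}→3
  placing 0:s first → 3 extensions

3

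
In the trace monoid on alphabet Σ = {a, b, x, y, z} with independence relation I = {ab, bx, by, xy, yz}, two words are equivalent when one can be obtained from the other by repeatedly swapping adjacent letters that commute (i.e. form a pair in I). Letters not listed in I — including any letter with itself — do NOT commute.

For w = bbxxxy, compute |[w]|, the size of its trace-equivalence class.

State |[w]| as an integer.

#0=b has no predecessor
#1=b depends on [0:b]
#2=x has no predecessor
#3=x depends on [2:x]
#4=x depends on [3:x]
#5=y has no predecessor
sources: [0:b, 2:x, 5:y]
N(rest) = Σ N(rest − s) over sources s of rest; N(one piece) = 1:
  size 1 → [1]=1  [4]=1  [5]=1
  size 2 → [0,1]=1  [1,4]=2  [1,5]=2  [3,4]=1  [4,5]=2
  size 3 → [0,1,4]=3  [0,1,5]=3  [1,3,4]=3  [1,4,5]=6  [2,3,4]=1  [3,4,5]=3
  size 4 → [0,1,3,4]=6  [0,1,4,5]=12  [1,2,3,4]=4  [1,3,4,5]=12  [2,3,4,5]=4
  first=0(b) contributes 20
  first=2(x) contributes 30
  first=5(y) contributes 10
|[w]| = 60

60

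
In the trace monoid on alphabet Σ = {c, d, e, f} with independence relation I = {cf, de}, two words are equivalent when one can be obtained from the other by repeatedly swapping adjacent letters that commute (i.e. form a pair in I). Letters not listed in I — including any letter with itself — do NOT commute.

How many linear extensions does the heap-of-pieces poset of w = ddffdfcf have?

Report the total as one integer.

drop 0:d onto floor
drop 1:d onto {0:d}
drop 2:f onto {1:d}
drop 3:f onto {2:f}
drop 4:d onto {3:f}
drop 5:f onto {4:d}
drop 6:c onto {4:d}
drop 7:f onto {5:f}
ground layer = {0:d}
drop-orders for the pieces not yet dropped (sum over which currently-grounded one goes next):
  1 to go: {6} 1  {7} 1
  2 to go: {5,7} 1  {6,7} 2
  3 to go: {5,6,7} 3
  4 to go: {4,5,6,7} 3
  5 to go: {3,4,5,6,7} 3
  6 to go: {2,3,4,5,6,7} 3
  if 0:d drops first: 3 orders

3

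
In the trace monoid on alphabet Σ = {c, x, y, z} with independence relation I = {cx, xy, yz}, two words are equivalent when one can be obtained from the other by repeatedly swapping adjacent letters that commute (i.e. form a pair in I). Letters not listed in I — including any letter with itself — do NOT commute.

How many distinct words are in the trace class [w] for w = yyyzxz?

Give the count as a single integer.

drop 0:y onto floor
drop 1:y onto {0:y}
drop 2:y onto {1:y}
drop 3:z onto floor
drop 4:x onto {3:z}
drop 5:z onto {4:x}
ground layer = {0:y, 3:z}
drop-orders for the pieces not yet dropped (sum over which currently-grounded one goes next):
  1 to go: {2} 1  {5} 1
  2 to go: {1,2} 1  {2,5} 2  {4,5} 1
  3 to go: {0,1,2} 1  {1,2,5} 3  {2,4,5} 3  {3,4,5} 1
  4 to go: {0,1,2,5} 4  {1,2,4,5} 6  {2,3,4,5} 4
  if 0:y drops first: 10 orders
  if 3:z drops first: 10 orders
heap linearizations: 20

20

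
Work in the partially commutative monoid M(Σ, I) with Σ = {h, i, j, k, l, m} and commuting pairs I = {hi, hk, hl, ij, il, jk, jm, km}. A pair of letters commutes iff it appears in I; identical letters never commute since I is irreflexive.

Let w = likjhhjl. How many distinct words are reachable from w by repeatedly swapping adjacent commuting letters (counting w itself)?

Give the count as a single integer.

piece 0:l — minimal
piece 1:i — minimal
piece 2:k rests on {0:l, 1:i}
piece 3:j rests on {0:l}
piece 4:h rests on {3:j}
piece 5:h rests on {4:h}
piece 6:j rests on {5:h}
piece 7:l rests on {2:k, 6:j}
minimal pieces: {0:l, 1:i}
ways to finish when only these pieces remain (= sum over removing one remaining piece with nothing left below it):
  1 left: {7}→1
  2 left: {2,7}→1  {6,7}→1
  3 left: {1,2,7}→1  {2,6,7}→2  {5,6,7}→1
  4 left: {1,2,6,7}→3  {2,5,6,7}→3  {4,5,6,7}→1
  5 left: {1,2,5,6,7}→6  {2,4,5,6,7}→4  {3,4,5,6,7}→1
  6 left: {1,2,4,5,6,7}→10  {2,3,4,5,6,7}→5
  placing 0:l first → 15 extensions
  placing 1:i first → 5 extensions
total linear extensions = 20

20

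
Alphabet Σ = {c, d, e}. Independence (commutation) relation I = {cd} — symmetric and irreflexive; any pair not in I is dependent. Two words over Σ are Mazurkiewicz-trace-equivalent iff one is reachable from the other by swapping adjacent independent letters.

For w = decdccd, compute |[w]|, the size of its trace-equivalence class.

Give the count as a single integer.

10

drop 0:d onto floor
drop 1:e onto {0:d}
drop 2:c onto {1:e}
drop 3:d onto {1:e}
drop 4:c onto {2:c}
drop 5:c onto {4:c}
drop 6:d onto {3:d}
ground layer = {0:d}
drop-orders for the pieces not yet dropped (sum over which currently-grounded one goes next):
  1 to go: {5} 1  {6} 1
  2 to go: {3,6} 1  {4,5} 1  {5,6} 2
  3 to go: {2,4,5} 1  {3,5,6} 3  {4,5,6} 3
  4 to go: {2,4,5,6} 4  {3,4,5,6} 6
  5 to go: {2,3,4,5,6} 10
  if 0:d drops first: 10 orders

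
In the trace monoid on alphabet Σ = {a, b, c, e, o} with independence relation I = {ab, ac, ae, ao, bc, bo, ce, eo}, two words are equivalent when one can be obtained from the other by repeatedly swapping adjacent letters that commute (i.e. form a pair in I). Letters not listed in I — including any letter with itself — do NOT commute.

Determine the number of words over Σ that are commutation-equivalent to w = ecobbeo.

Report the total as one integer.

piece 0:e — minimal
piece 1:c — minimal
piece 2:o rests on {1:c}
piece 3:b rests on {0:e}
piece 4:b rests on {3:b}
piece 5:e rests on {4:b}
piece 6:o rests on {2:o}
minimal pieces: {0:e, 1:c}
ways to finish when only these pieces remain (= sum over removing one remaining piece with nothing left below it):
  1 left: {5}→1  {6}→1
  2 left: {2,6}→1  {4,5}→1  {5,6}→2
  3 left: {1,2,6}→1  {2,5,6}→3  {3,4,5}→1  {4,5,6}→3
  4 left: {0,3,4,5}→1  {1,2,5,6}→4  {2,4,5,6}→6  {3,4,5,6}→4
  5 left: {0,3,4,5,6}→5  {1,2,4,5,6}→10  {2,3,4,5,6}→10
  placing 0:e first → 20 extensions
  placing 1:c first → 15 extensions
total linear extensions = 35

35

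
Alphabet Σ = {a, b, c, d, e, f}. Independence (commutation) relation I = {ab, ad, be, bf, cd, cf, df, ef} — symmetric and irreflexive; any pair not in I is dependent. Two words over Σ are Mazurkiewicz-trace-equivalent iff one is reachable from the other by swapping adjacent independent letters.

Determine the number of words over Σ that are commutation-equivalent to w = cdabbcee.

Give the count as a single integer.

piece 0:c — minimal
piece 1:d — minimal
piece 2:a rests on {0:c}
piece 3:b rests on {0:c, 1:d}
piece 4:b rests on {3:b}
piece 5:c rests on {2:a, 4:b}
piece 6:e rests on {5:c}
piece 7:e rests on {6:e}
minimal pieces: {0:c, 1:d}
ways to finish when only these pieces remain (= sum over removing one remaining piece with nothing left below it):
  1 left: {7}→1
  2 left: {6,7}→1
  3 left: {5,6,7}→1
  4 left: {2,5,6,7}→1  {4,5,6,7}→1
  5 left: {2,4,5,6,7}→2  {3,4,5,6,7}→1
  6 left: {1,3,4,5,6,7}→1  {2,3,4,5,6,7}→3
  placing 0:c first → 4 extensions
  placing 1:d first → 3 extensions
total linear extensions = 7

7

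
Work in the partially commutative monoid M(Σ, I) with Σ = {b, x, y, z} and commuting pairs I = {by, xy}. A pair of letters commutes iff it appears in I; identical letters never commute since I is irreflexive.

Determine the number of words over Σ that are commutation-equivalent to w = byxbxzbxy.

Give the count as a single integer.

piece 0:b — minimal
piece 1:y — minimal
piece 2:x rests on {0:b}
piece 3:b rests on {2:x}
piece 4:x rests on {3:b}
piece 5:z rests on {1:y, 4:x}
piece 6:b rests on {5:z}
piece 7:x rests on {6:b}
piece 8:y rests on {5:z}
minimal pieces: {0:b, 1:y}
ways to finish when only these pieces remain (= sum over removing one remaining piece with nothing left below it):
  1 left: {7}→1  {8}→1
  2 left: {6,7}→1  {7,8}→2
  3 left: {6,7,8}→3
  4 left: {5,6,7,8}→3
  5 left: {1,5,6,7,8}→3  {4,5,6,7,8}→3
  6 left: {1,4,5,6,7,8}→6  {3,4,5,6,7,8}→3
  7 left: {1,3,4,5,6,7,8}→9  {2,3,4,5,6,7,8}→3
  placing 0:b first → 12 extensions
  placing 1:y first → 3 extensions
total linear extensions = 15

15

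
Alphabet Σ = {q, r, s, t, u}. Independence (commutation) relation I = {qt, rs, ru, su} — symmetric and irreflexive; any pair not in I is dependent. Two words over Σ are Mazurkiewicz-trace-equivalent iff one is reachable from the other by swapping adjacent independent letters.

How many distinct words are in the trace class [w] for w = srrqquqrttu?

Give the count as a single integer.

piece 0:s — minimal
piece 1:r — minimal
piece 2:r rests on {1:r}
piece 3:q rests on {0:s, 2:r}
piece 4:q rests on {3:q}
piece 5:u rests on {4:q}
piece 6:q rests on {5:u}
piece 7:r rests on {6:q}
piece 8:t rests on {7:r}
piece 9:t rests on {8:t}
piece 10:u rests on {9:t}
minimal pieces: {0:s, 1:r}
ways to finish when only these pieces remain (= sum over removing one remaining piece with nothing left below it):
  1 left: {10}→1
  2 left: {9,10}→1
  3 left: {8,9,10}→1
  4 left: {7,8,9,10}→1
  5 left: {6,7,8,9,10}→1
  6 left: {5,6,7,8,9,10}→1
  7 left: {4,5,6,7,8,9,10}→1
  8 left: {3,4,5,6,7,8,9,10}→1
  9 left: {0,3,4,5,6,7,8,9,10}→1  {2,3,4,5,6,7,8,9,10}→1
  placing 0:s first → 1 extensions
  placing 1:r first → 2 extensions
total linear extensions = 3

3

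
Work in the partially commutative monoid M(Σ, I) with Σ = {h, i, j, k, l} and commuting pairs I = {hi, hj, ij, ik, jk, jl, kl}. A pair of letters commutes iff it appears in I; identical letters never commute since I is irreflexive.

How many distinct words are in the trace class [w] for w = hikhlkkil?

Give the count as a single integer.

0(h) covers ∅
1(i) covers ∅
2(k) covers 0:h
3(h) covers 2:k
4(l) covers 1:i, 3:h
5(k) covers 3:h
6(k) covers 5:k
7(i) covers 4:l
8(l) covers 7:i
floor of heap: 0:h, 1:i
completions by unplaced set U, small U first (add the entries for U minus each lowest piece of U):
  |U|=1: {6}:1  {8}:1
  |U|=2: {5,6}:1  {6,8}:2  {7,8}:1
  |U|=3: {4,7,8}:1  {5,6,8}:3  {6,7,8}:3
  |U|=4: {1,4,7,8}:1  {4,6,7,8}:4  {5,6,7,8}:6
  |U|=5: {1,4,6,7,8}:5  {4,5,6,7,8}:10
  |U|=6: {1,4,5,6,7,8}:15  {3,4,5,6,7,8}:10
  |U|=7: {1,3,4,5,6,7,8}:25  {2,3,4,5,6,7,8}:10
  start at 0(h): 35
  start at 1(i): 10
sum over floor = 45

45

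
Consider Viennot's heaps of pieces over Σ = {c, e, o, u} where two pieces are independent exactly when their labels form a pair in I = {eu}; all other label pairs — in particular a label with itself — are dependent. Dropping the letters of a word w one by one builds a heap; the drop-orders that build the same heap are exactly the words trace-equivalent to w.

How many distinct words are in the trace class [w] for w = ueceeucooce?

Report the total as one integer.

6

#0=u has no predecessor
#1=e has no predecessor
#2=c depends on [0:u, 1:e]
#3=e depends on [2:c]
#4=e depends on [3:e]
#5=u depends on [2:c]
#6=c depends on [4:e, 5:u]
#7=o depends on [6:c]
#8=o depends on [7:o]
#9=c depends on [8:o]
#10=e depends on [9:c]
sources: [0:u, 1:e]
N(rest) = Σ N(rest − s) over sources s of rest; N(one piece) = 1:
  size 1 → [10]=1
  size 2 → [9,10]=1
  size 3 → [8,9,10]=1
  size 4 → [7,8,9,10]=1
  size 5 → [6,7,8,9,10]=1
  size 6 → [4,6,7,8,9,10]=1  [5,6,7,8,9,10]=1
  size 7 → [3,4,6,7,8,9,10]=1  [4,5,6,7,8,9,10]=2
  size 8 → [3,4,5,6,7,8,9,10]=3
  size 9 → [2,3,4,5,6,7,8,9,10]=3
  first=0(u) contributes 3
  first=1(e) contributes 3
|[w]| = 6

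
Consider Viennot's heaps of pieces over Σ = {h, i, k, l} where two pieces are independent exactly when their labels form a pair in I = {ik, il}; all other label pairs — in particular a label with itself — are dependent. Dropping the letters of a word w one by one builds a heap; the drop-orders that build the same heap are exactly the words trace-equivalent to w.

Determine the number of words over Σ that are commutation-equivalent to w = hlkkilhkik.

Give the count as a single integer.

#0=h has no predecessor
#1=l depends on [0:h]
#2=k depends on [1:l]
#3=k depends on [2:k]
#4=i depends on [0:h]
#5=l depends on [3:k]
#6=h depends on [4:i, 5:l]
#7=k depends on [6:h]
#8=i depends on [6:h]
#9=k depends on [7:k]
sources: [0:h]
N(rest) = Σ N(rest − s) over sources s of rest; N(one piece) = 1:
  size 1 → [8]=1  [9]=1
  size 2 → [7,9]=1  [8,9]=2
  size 3 → [7,8,9]=3
  size 4 → [6,7,8,9]=3
  size 5 → [4,6,7,8,9]=3  [5,6,7,8,9]=3
  size 6 → [3,5,6,7,8,9]=3  [4,5,6,7,8,9]=6
  size 7 → [2,3,5,6,7,8,9]=3  [3,4,5,6,7,8,9]=9
  size 8 → [1,2,3,5,6,7,8,9]=3  [2,3,4,5,6,7,8,9]=12
  first=0(h) contributes 15

15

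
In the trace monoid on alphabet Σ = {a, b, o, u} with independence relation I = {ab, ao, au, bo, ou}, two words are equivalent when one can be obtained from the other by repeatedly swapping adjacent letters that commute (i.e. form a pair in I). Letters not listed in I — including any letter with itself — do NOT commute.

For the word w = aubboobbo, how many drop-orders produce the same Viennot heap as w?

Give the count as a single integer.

504

drop 0:a onto floor
drop 1:u onto floor
drop 2:b onto {1:u}
drop 3:b onto {2:b}
drop 4:o onto floor
drop 5:o onto {4:o}
drop 6:b onto {3:b}
drop 7:b onto {6:b}
drop 8:o onto {5:o}
ground layer = {0:a, 1:u, 4:o}
drop-orders for the pieces not yet dropped (sum over which currently-grounded one goes next):
  1 to go: {0} 1  {7} 1  {8} 1
  2 to go: {0,7} 2  {0,8} 2  {5,8} 1  {6,7} 1  {7,8} 2
  3 to go: {0,5,8} 3  {0,6,7} 3  {0,7,8} 6  {3,6,7} 1  {4,5,8} 1  {5,7,8} 3  {6,7,8} 3
  4 to go: {0,3,6,7} 4  {0,4,5,8} 4  {0,5,7,8} 12  {0,6,7,8} 12  {2,3,6,7} 1  {3,6,7,8} 4  {4,5,7,8} 4  {5,6,7,8} 6
  5 to go: {0,2,3,6,7} 5  {0,3,6,7,8} 20  {0,4,5,7,8} 20  {0,5,6,7,8} 30  {1,2,3,6,7} 1  {2,3,6,7,8} 5  {3,5,6,7,8} 10  {4,5,6,7,8} 10
  6 to go: {0,1,2,3,6,7} 6  {0,2,3,6,7,8} 30  {0,3,5,6,7,8} 60  {0,4,5,6,7,8} 60  {1,2,3,6,7,8} 6  {2,3,5,6,7,8} 15  {3,4,5,6,7,8} 20
  7 to go: {0,1,2,3,6,7,8} 42  {0,2,3,5,6,7,8} 105  {0,3,4,5,6,7,8} 140  {1,2,3,5,6,7,8} 21  {2,3,4,5,6,7,8} 35
  if 0:a drops first: 56 orders
  if 1:u drops first: 280 orders
  if 4:o drops first: 168 orders
heap linearizations: 504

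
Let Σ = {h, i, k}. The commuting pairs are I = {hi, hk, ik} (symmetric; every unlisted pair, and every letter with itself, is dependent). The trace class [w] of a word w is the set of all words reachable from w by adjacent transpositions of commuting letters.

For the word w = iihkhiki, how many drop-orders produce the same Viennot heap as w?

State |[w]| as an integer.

420

0(i) covers ∅
1(i) covers 0:i
2(h) covers ∅
3(k) covers ∅
4(h) covers 2:h
5(i) covers 1:i
6(k) covers 3:k
7(i) covers 5:i
floor of heap: 0:i, 2:h, 3:k
completions by unplaced set U, small U first (add the entries for U minus each lowest piece of U):
  |U|=1: {4}:1  {6}:1  {7}:1
  |U|=2: {2,4}:1  {3,6}:1  {4,6}:2  {4,7}:2  {5,7}:1  {6,7}:2
  |U|=3: {1,5,7}:1  {2,4,6}:3  {2,4,7}:3  {3,4,6}:3  {3,6,7}:3  {4,5,7}:3  {4,6,7}:6  {5,6,7}:3
  |U|=4: {0,1,5,7}:1  {1,4,5,7}:4  {1,5,6,7}:4  {2,3,4,6}:6  {2,4,5,7}:6  {2,4,6,7}:12  {3,4,6,7}:12  {3,5,6,7}:6  {4,5,6,7}:12
  |U|=5: {0,1,4,5,7}:5  {0,1,5,6,7}:5  {1,2,4,5,7}:10  {1,3,5,6,7}:10  {1,4,5,6,7}:20  {2,3,4,6,7}:30  {2,4,5,6,7}:30  {3,4,5,6,7}:30
  |U|=6: {0,1,2,4,5,7}:15  {0,1,3,5,6,7}:15  {0,1,4,5,6,7}:30  {1,2,4,5,6,7}:60  {1,3,4,5,6,7}:60  {2,3,4,5,6,7}:90
  start at 0(i): 210
  start at 2(h): 105
  start at 3(k): 105
sum over floor = 420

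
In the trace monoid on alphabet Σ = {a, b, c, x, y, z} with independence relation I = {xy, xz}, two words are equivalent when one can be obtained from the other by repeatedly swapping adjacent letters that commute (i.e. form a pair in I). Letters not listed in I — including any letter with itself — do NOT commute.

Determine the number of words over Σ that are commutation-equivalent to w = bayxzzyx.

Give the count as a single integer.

drop 0:b onto floor
drop 1:a onto {0:b}
drop 2:y onto {1:a}
drop 3:x onto {1:a}
drop 4:z onto {2:y}
drop 5:z onto {4:z}
drop 6:y onto {5:z}
drop 7:x onto {3:x}
ground layer = {0:b}
drop-orders for the pieces not yet dropped (sum over which currently-grounded one goes next):
  1 to go: {6} 1  {7} 1
  2 to go: {3,7} 1  {5,6} 1  {6,7} 2
  3 to go: {3,6,7} 3  {4,5,6} 1  {5,6,7} 3
  4 to go: {2,4,5,6} 1  {3,5,6,7} 6  {4,5,6,7} 4
  5 to go: {2,4,5,6,7} 5  {3,4,5,6,7} 10
  6 to go: {2,3,4,5,6,7} 15
  if 0:b drops first: 15 orders

15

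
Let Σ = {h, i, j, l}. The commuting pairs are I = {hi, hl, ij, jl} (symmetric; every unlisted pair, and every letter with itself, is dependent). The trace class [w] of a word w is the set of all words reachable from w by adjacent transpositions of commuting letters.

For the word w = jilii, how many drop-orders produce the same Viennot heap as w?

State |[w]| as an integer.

5

drop 0:j onto floor
drop 1:i onto floor
drop 2:l onto {1:i}
drop 3:i onto {2:l}
drop 4:i onto {3:i}
ground layer = {0:j, 1:i}
drop-orders for the pieces not yet dropped (sum over which currently-grounded one goes next):
  1 to go: {0} 1  {4} 1
  2 to go: {0,4} 2  {3,4} 1
  3 to go: {0,3,4} 3  {2,3,4} 1
  if 0:j drops first: 1 orders
  if 1:i drops first: 4 orders
heap linearizations: 5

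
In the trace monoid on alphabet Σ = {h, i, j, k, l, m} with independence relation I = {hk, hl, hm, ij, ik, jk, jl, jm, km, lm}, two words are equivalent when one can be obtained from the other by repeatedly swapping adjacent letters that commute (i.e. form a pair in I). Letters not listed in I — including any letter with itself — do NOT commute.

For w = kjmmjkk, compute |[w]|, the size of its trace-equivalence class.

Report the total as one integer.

#0=k has no predecessor
#1=j has no predecessor
#2=m has no predecessor
#3=m depends on [2:m]
#4=j depends on [1:j]
#5=k depends on [0:k]
#6=k depends on [5:k]
sources: [0:k, 1:j, 2:m]
N(rest) = Σ N(rest − s) over sources s of rest; N(one piece) = 1:
  size 1 → [3]=1  [4]=1  [6]=1
  size 2 → [1,4]=1  [2,3]=1  [3,4]=2  [3,6]=2  [4,6]=2  [5,6]=1
  size 3 → [0,5,6]=1  [1,3,4]=3  [1,4,6]=3  [2,3,4]=3  [2,3,6]=3  [3,4,6]=6  [3,5,6]=3  [4,5,6]=3
  size 4 → [0,3,5,6]=4  [0,4,5,6]=4  [1,2,3,4]=6  [1,3,4,6]=12  [1,4,5,6]=6  [2,3,4,6]=12  [2,3,5,6]=6  [3,4,5,6]=12
  size 5 → [0,1,4,5,6]=10  [0,2,3,5,6]=10  [0,3,4,5,6]=20  [1,2,3,4,6]=30  [1,3,4,5,6]=30  [2,3,4,5,6]=30
  first=0(k) contributes 90
  first=1(j) contributes 60
  first=2(m) contributes 60
|[w]| = 210

210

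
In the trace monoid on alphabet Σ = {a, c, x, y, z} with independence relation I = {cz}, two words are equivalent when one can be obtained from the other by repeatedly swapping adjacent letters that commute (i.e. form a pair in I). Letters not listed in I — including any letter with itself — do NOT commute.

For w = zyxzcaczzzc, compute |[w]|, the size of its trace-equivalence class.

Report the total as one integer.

20

#0=z has no predecessor
#1=y depends on [0:z]
#2=x depends on [1:y]
#3=z depends on [2:x]
#4=c depends on [2:x]
#5=a depends on [3:z, 4:c]
#6=c depends on [5:a]
#7=z depends on [5:a]
#8=z depends on [7:z]
#9=z depends on [8:z]
#10=c depends on [6:c]
sources: [0:z]
N(rest) = Σ N(rest − s) over sources s of rest; N(one piece) = 1:
  size 1 → [9]=1  [10]=1
  size 2 → [6,10]=1  [8,9]=1  [9,10]=2
  size 3 → [6,9,10]=3  [7,8,9]=1  [8,9,10]=3
  size 4 → [6,8,9,10]=6  [7,8,9,10]=4
  size 5 → [6,7,8,9,10]=10
  size 6 → [5,6,7,8,9,10]=10
  size 7 → [3,5,6,7,8,9,10]=10  [4,5,6,7,8,9,10]=10
  size 8 → [3,4,5,6,7,8,9,10]=20
  size 9 → [2,3,4,5,6,7,8,9,10]=20
  first=0(z) contributes 20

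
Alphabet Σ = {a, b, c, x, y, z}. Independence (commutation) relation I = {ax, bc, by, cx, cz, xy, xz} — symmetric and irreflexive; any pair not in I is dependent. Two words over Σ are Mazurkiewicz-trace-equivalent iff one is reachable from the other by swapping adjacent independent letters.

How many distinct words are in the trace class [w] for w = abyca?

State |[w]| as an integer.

drop 0:a onto floor
drop 1:b onto {0:a}
drop 2:y onto {0:a}
drop 3:c onto {2:y}
drop 4:a onto {1:b, 3:c}
ground layer = {0:a}
drop-orders for the pieces not yet dropped (sum over which currently-grounded one goes next):
  1 to go: {4} 1
  2 to go: {1,4} 1  {3,4} 1
  3 to go: {1,3,4} 2  {2,3,4} 1
  if 0:a drops first: 3 orders

3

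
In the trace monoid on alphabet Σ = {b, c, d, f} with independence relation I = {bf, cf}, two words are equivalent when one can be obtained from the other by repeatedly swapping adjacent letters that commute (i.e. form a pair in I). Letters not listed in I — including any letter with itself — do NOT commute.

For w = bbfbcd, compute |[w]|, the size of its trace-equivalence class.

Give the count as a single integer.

piece 0:b — minimal
piece 1:b rests on {0:b}
piece 2:f — minimal
piece 3:b rests on {1:b}
piece 4:c rests on {3:b}
piece 5:d rests on {2:f, 4:c}
minimal pieces: {0:b, 2:f}
ways to finish when only these pieces remain (= sum over removing one remaining piece with nothing left below it):
  1 left: {5}→1
  2 left: {2,5}→1  {4,5}→1
  3 left: {2,4,5}→2  {3,4,5}→1
  4 left: {1,3,4,5}→1  {2,3,4,5}→3
  placing 0:b first → 4 extensions
  placing 2:f first → 1 extensions
total linear extensions = 5

5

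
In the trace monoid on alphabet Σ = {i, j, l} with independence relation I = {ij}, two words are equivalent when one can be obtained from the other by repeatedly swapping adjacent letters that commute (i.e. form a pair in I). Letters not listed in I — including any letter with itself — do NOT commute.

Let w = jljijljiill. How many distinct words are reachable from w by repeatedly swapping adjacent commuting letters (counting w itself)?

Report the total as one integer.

9

0(j) covers ∅
1(l) covers 0:j
2(j) covers 1:l
3(i) covers 1:l
4(j) covers 2:j
5(l) covers 3:i, 4:j
6(j) covers 5:l
7(i) covers 5:l
8(i) covers 7:i
9(l) covers 6:j, 8:i
10(l) covers 9:l
floor of heap: 0:j
completions by unplaced set U, small U first (add the entries for U minus each lowest piece of U):
  |U|=1: {10}:1
  |U|=2: {9,10}:1
  |U|=3: {6,9,10}:1  {8,9,10}:1
  |U|=4: {6,8,9,10}:2  {7,8,9,10}:1
  |U|=5: {6,7,8,9,10}:3
  |U|=6: {5,6,7,8,9,10}:3
  |U|=7: {3,5,6,7,8,9,10}:3  {4,5,6,7,8,9,10}:3
  |U|=8: {2,4,5,6,7,8,9,10}:3  {3,4,5,6,7,8,9,10}:6
  |U|=9: {2,3,4,5,6,7,8,9,10}:9
  start at 0(j): 9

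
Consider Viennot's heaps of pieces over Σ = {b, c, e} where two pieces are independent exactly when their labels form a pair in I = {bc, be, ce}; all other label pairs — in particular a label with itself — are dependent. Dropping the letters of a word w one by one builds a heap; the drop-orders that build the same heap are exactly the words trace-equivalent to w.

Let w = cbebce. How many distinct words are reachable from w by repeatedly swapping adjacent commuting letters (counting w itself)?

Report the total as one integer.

90

#0=c has no predecessor
#1=b has no predecessor
#2=e has no predecessor
#3=b depends on [1:b]
#4=c depends on [0:c]
#5=e depends on [2:e]
sources: [0:c, 1:b, 2:e]
N(rest) = Σ N(rest − s) over sources s of rest; N(one piece) = 1:
  size 1 → [3]=1  [4]=1  [5]=1
  size 2 → [0,4]=1  [1,3]=1  [2,5]=1  [3,4]=2  [3,5]=2  [4,5]=2
  size 3 → [0,3,4]=3  [0,4,5]=3  [1,3,4]=3  [1,3,5]=3  [2,3,5]=3  [2,4,5]=3  [3,4,5]=6
  size 4 → [0,1,3,4]=6  [0,2,4,5]=6  [0,3,4,5]=12  [1,2,3,5]=6  [1,3,4,5]=12  [2,3,4,5]=12
  first=0(c) contributes 30
  first=1(b) contributes 30
  first=2(e) contributes 30
|[w]| = 90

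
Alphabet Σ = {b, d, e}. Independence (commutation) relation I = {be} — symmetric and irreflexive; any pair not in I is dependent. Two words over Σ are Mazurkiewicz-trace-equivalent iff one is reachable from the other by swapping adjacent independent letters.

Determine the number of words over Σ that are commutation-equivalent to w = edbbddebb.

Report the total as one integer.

#0=e has no predecessor
#1=d depends on [0:e]
#2=b depends on [1:d]
#3=b depends on [2:b]
#4=d depends on [3:b]
#5=d depends on [4:d]
#6=e depends on [5:d]
#7=b depends on [5:d]
#8=b depends on [7:b]
sources: [0:e]
N(rest) = Σ N(rest − s) over sources s of rest; N(one piece) = 1:
  size 1 → [6]=1  [8]=1
  size 2 → [6,8]=2  [7,8]=1
  size 3 → [6,7,8]=3
  size 4 → [5,6,7,8]=3
  size 5 → [4,5,6,7,8]=3
  size 6 → [3,4,5,6,7,8]=3
  size 7 → [2,3,4,5,6,7,8]=3
  first=0(e) contributes 3

3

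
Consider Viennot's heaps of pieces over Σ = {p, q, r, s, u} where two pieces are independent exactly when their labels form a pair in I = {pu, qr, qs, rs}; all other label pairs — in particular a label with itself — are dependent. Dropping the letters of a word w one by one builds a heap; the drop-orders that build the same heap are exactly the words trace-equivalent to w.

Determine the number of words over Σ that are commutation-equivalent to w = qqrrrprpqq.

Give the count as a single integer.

10

0(q) covers ∅
1(q) covers 0:q
2(r) covers ∅
3(r) covers 2:r
4(r) covers 3:r
5(p) covers 1:q, 4:r
6(r) covers 5:p
7(p) covers 6:r
8(q) covers 7:p
9(q) covers 8:q
floor of heap: 0:q, 2:r
completions by unplaced set U, small U first (add the entries for U minus each lowest piece of U):
  |U|=1: {9}:1
  |U|=2: {8,9}:1
  |U|=3: {7,8,9}:1
  |U|=4: {6,7,8,9}:1
  |U|=5: {5,6,7,8,9}:1
  |U|=6: {1,5,6,7,8,9}:1  {4,5,6,7,8,9}:1
  |U|=7: {0,1,5,6,7,8,9}:1  {1,4,5,6,7,8,9}:2  {3,4,5,6,7,8,9}:1
  |U|=8: {0,1,4,5,6,7,8,9}:3  {1,3,4,5,6,7,8,9}:3  {2,3,4,5,6,7,8,9}:1
  start at 0(q): 4
  start at 2(r): 6
sum over floor = 10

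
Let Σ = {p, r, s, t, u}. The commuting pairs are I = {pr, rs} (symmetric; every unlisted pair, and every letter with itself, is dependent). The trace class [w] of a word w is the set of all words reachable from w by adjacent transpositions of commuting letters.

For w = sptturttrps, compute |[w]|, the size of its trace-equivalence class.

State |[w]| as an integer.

piece 0:s — minimal
piece 1:p rests on {0:s}
piece 2:t rests on {1:p}
piece 3:t rests on {2:t}
piece 4:u rests on {3:t}
piece 5:r rests on {4:u}
piece 6:t rests on {5:r}
piece 7:t rests on {6:t}
piece 8:r rests on {7:t}
piece 9:p rests on {7:t}
piece 10:s rests on {9:p}
minimal pieces: {0:s}
ways to finish when only these pieces remain (= sum over removing one remaining piece with nothing left below it):
  1 left: {8}→1  {10}→1
  2 left: {8,10}→2  {9,10}→1
  3 left: {8,9,10}→3
  4 left: {7,8,9,10}→3
  5 left: {6,7,8,9,10}→3
  6 left: {5,6,7,8,9,10}→3
  7 left: {4,5,6,7,8,9,10}→3
  8 left: {3,4,5,6,7,8,9,10}→3
  9 left: {2,3,4,5,6,7,8,9,10}→3
  placing 0:s first → 3 extensions

3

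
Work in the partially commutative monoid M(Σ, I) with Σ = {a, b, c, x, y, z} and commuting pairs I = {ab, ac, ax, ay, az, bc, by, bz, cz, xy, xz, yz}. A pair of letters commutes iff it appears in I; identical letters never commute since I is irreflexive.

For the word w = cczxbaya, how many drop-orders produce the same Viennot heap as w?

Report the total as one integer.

piece 0:c — minimal
piece 1:c rests on {0:c}
piece 2:z — minimal
piece 3:x rests on {1:c}
piece 4:b rests on {3:x}
piece 5:a — minimal
piece 6:y rests on {1:c}
piece 7:a rests on {5:a}
minimal pieces: {0:c, 2:z, 5:a}
ways to finish when only these pieces remain (= sum over removing one remaining piece with nothing left below it):
  1 left: {2}→1  {4}→1  {6}→1  {7}→1
  2 left: {2,4}→2  {2,6}→2  {2,7}→2  {3,4}→1  {4,6}→2  {4,7}→2  {5,7}→1  {6,7}→2
  3 left: {2,3,4}→3  {2,4,6}→6  {2,4,7}→6  {2,5,7}→3  {2,6,7}→6  {3,4,6}→3  {3,4,7}→3  {4,5,7}→3  {4,6,7}→6  {5,6,7}→3
  4 left: {1,3,4,6}→3  {2,3,4,6}→12  {2,3,4,7}→12  {2,4,5,7}→12  {2,4,6,7}→24  {2,5,6,7}→12  {3,4,5,7}→6  {3,4,6,7}→12  {4,5,6,7}→12
  5 left: {0,1,3,4,6}→3  {1,2,3,4,6}→15  {1,3,4,6,7}→15  {2,3,4,5,7}→30  {2,3,4,6,7}→60  {2,4,5,6,7}→60  {3,4,5,6,7}→30
  6 left: {0,1,2,3,4,6}→18  {0,1,3,4,6,7}→18  {1,2,3,4,6,7}→90  {1,3,4,5,6,7}→45  {2,3,4,5,6,7}→180
  placing 0:c first → 315 extensions
  placing 2:z first → 63 extensions
  placing 5:a first → 126 extensions
total linear extensions = 504

504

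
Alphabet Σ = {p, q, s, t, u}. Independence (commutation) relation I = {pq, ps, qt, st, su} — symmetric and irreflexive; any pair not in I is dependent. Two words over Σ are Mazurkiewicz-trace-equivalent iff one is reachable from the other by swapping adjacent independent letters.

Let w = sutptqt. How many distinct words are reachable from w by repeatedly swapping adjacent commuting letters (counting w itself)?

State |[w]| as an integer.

drop 0:s onto floor
drop 1:u onto floor
drop 2:t onto {1:u}
drop 3:p onto {2:t}
drop 4:t onto {3:p}
drop 5:q onto {0:s, 1:u}
drop 6:t onto {4:t}
ground layer = {0:s, 1:u}
drop-orders for the pieces not yet dropped (sum over which currently-grounded one goes next):
  1 to go: {5} 1  {6} 1
  2 to go: {0,5} 1  {4,6} 1  {5,6} 2
  3 to go: {0,5,6} 3  {3,4,6} 1  {4,5,6} 3
  4 to go: {0,4,5,6} 6  {2,3,4,6} 1  {3,4,5,6} 4
  5 to go: {0,3,4,5,6} 10  {2,3,4,5,6} 5
  if 0:s drops first: 5 orders
  if 1:u drops first: 15 orders
heap linearizations: 20

20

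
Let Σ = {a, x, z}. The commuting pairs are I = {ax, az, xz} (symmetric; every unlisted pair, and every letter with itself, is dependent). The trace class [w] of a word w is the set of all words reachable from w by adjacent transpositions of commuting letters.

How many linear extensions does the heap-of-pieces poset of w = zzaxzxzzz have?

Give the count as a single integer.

252

drop 0:z onto floor
drop 1:z onto {0:z}
drop 2:a onto floor
drop 3:x onto floor
drop 4:z onto {1:z}
drop 5:x onto {3:x}
drop 6:z onto {4:z}
drop 7:z onto {6:z}
drop 8:z onto {7:z}
ground layer = {0:z, 2:a, 3:x}
drop-orders for the pieces not yet dropped (sum over which currently-grounded one goes next):
  1 to go: {2} 1  {5} 1  {8} 1
  2 to go: {2,5} 2  {2,8} 2  {3,5} 1  {5,8} 2  {7,8} 1
  3 to go: {2,3,5} 3  {2,5,8} 6  {2,7,8} 3  {3,5,8} 3  {5,7,8} 3  {6,7,8} 1
  4 to go: {2,3,5,8} 12  {2,5,7,8} 12  {2,6,7,8} 4  {3,5,7,8} 6  {4,6,7,8} 1  {5,6,7,8} 4
  5 to go: {1,4,6,7,8} 1  {2,3,5,7,8} 30  {2,4,6,7,8} 5  {2,5,6,7,8} 20  {3,5,6,7,8} 10  {4,5,6,7,8} 5
  6 to go: {0,1,4,6,7,8} 1  {1,2,4,6,7,8} 6  {1,4,5,6,7,8} 6  {2,3,5,6,7,8} 60  {2,4,5,6,7,8} 30  {3,4,5,6,7,8} 15
  7 to go: {0,1,2,4,6,7,8} 7  {0,1,4,5,6,7,8} 7  {1,2,4,5,6,7,8} 42  {1,3,4,5,6,7,8} 21  {2,3,4,5,6,7,8} 105
  if 0:z drops first: 168 orders
  if 2:a drops first: 28 orders
  if 3:x drops first: 56 orders
heap linearizations: 252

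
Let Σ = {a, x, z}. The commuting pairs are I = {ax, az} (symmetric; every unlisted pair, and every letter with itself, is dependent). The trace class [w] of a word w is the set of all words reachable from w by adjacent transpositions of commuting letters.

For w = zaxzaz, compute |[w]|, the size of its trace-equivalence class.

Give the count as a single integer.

0(z) covers ∅
1(a) covers ∅
2(x) covers 0:z
3(z) covers 2:x
4(a) covers 1:a
5(z) covers 3:z
floor of heap: 0:z, 1:a
completions by unplaced set U, small U first (add the entries for U minus each lowest piece of U):
  |U|=1: {4}:1  {5}:1
  |U|=2: {1,4}:1  {3,5}:1  {4,5}:2
  |U|=3: {1,4,5}:3  {2,3,5}:1  {3,4,5}:3
  |U|=4: {0,2,3,5}:1  {1,3,4,5}:6  {2,3,4,5}:4
  start at 0(z): 10
  start at 1(a): 5
sum over floor = 15

15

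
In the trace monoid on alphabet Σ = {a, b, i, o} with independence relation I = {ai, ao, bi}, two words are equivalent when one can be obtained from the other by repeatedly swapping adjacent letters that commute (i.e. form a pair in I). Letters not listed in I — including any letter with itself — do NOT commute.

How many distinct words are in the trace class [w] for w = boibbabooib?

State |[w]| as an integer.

10

#0=b has no predecessor
#1=o depends on [0:b]
#2=i depends on [1:o]
#3=b depends on [1:o]
#4=b depends on [3:b]
#5=a depends on [4:b]
#6=b depends on [5:a]
#7=o depends on [2:i, 6:b]
#8=o depends on [7:o]
#9=i depends on [8:o]
#10=b depends on [8:o]
sources: [0:b]
N(rest) = Σ N(rest − s) over sources s of rest; N(one piece) = 1:
  size 1 → [9]=1  [10]=1
  size 2 → [9,10]=2
  size 3 → [8,9,10]=2
  size 4 → [7,8,9,10]=2
  size 5 → [2,7,8,9,10]=2  [6,7,8,9,10]=2
  size 6 → [2,6,7,8,9,10]=4  [5,6,7,8,9,10]=2
  size 7 → [2,5,6,7,8,9,10]=6  [4,5,6,7,8,9,10]=2
  size 8 → [2,4,5,6,7,8,9,10]=8  [3,4,5,6,7,8,9,10]=2
  size 9 → [2,3,4,5,6,7,8,9,10]=10
  first=0(b) contributes 10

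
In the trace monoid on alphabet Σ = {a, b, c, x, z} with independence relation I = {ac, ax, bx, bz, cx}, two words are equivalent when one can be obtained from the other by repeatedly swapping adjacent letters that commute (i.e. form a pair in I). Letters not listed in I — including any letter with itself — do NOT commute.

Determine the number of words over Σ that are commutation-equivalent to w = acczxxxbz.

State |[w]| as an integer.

18

piece 0:a — minimal
piece 1:c — minimal
piece 2:c rests on {1:c}
piece 3:z rests on {0:a, 2:c}
piece 4:x rests on {3:z}
piece 5:x rests on {4:x}
piece 6:x rests on {5:x}
piece 7:b rests on {0:a, 2:c}
piece 8:z rests on {6:x}
minimal pieces: {0:a, 1:c}
ways to finish when only these pieces remain (= sum over removing one remaining piece with nothing left below it):
  1 left: {7}→1  {8}→1
  2 left: {6,8}→1  {7,8}→2
  3 left: {5,6,8}→1  {6,7,8}→3
  4 left: {4,5,6,8}→1  {5,6,7,8}→4
  5 left: {3,4,5,6,8}→1  {4,5,6,7,8}→5
  6 left: {3,4,5,6,7,8}→6
  7 left: {0,3,4,5,6,7,8}→6  {2,3,4,5,6,7,8}→6
  placing 0:a first → 6 extensions
  placing 1:c first → 12 extensions
total linear extensions = 18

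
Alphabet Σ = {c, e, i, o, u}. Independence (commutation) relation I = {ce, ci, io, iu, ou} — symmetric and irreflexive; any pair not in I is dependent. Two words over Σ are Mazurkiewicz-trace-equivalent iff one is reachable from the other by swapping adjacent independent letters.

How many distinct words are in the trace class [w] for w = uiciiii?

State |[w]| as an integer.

#0=u has no predecessor
#1=i has no predecessor
#2=c depends on [0:u]
#3=i depends on [1:i]
#4=i depends on [3:i]
#5=i depends on [4:i]
#6=i depends on [5:i]
sources: [0:u, 1:i]
N(rest) = Σ N(rest − s) over sources s of rest; N(one piece) = 1:
  size 1 → [2]=1  [6]=1
  size 2 → [0,2]=1  [2,6]=2  [5,6]=1
  size 3 → [0,2,6]=3  [2,5,6]=3  [4,5,6]=1
  size 4 → [0,2,5,6]=6  [2,4,5,6]=4  [3,4,5,6]=1
  size 5 → [0,2,4,5,6]=10  [1,3,4,5,6]=1  [2,3,4,5,6]=5
  first=0(u) contributes 6
  first=1(i) contributes 15
|[w]| = 21

21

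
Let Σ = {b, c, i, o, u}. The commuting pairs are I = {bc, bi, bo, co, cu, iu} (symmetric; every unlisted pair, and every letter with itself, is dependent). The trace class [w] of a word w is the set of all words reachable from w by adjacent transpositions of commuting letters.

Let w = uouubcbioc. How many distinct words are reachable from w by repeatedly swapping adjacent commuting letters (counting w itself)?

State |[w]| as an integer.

drop 0:u onto floor
drop 1:o onto {0:u}
drop 2:u onto {1:o}
drop 3:u onto {2:u}
drop 4:b onto {3:u}
drop 5:c onto floor
drop 6:b onto {4:b}
drop 7:i onto {1:o, 5:c}
drop 8:o onto {3:u, 7:i}
drop 9:c onto {7:i}
ground layer = {0:u, 5:c}
drop-orders for the pieces not yet dropped (sum over which currently-grounded one goes next):
  1 to go: {6} 1  {8} 1  {9} 1
  2 to go: {4,6} 1  {6,8} 2  {6,9} 2  {8,9} 2
  3 to go: {4,6,8} 3  {4,6,9} 3  {6,8,9} 6  {7,8,9} 2
  4 to go: {3,4,6,8} 3  {4,6,8,9} 12  {5,7,8,9} 2  {6,7,8,9} 8
  5 to go: {2,3,4,6,8} 3  {3,4,6,8,9} 15  {4,6,7,8,9} 20  {5,6,7,8,9} 10
  6 to go: {2,3,4,6,8,9} 18  {3,4,6,7,8,9} 35  {4,5,6,7,8,9} 30
  7 to go: {2,3,4,6,7,8,9} 53  {3,4,5,6,7,8,9} 65
  8 to go: {1,2,3,4,6,7,8,9} 53  {2,3,4,5,6,7,8,9} 118
  if 0:u drops first: 171 orders
  if 5:c drops first: 53 orders
heap linearizations: 224

224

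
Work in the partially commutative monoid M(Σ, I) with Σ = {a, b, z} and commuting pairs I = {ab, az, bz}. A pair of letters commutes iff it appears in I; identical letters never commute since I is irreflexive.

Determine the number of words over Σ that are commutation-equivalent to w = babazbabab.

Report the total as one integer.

1260

#0=b has no predecessor
#1=a has no predecessor
#2=b depends on [0:b]
#3=a depends on [1:a]
#4=z has no predecessor
#5=b depends on [2:b]
#6=a depends on [3:a]
#7=b depends on [5:b]
#8=a depends on [6:a]
#9=b depends on [7:b]
sources: [0:b, 1:a, 4:z]
N(rest) = Σ N(rest − s) over sources s of rest; N(one piece) = 1:
  size 1 → [4]=1  [8]=1  [9]=1
  size 2 → [4,8]=2  [4,9]=2  [6,8]=1  [7,9]=1  [8,9]=2
  size 3 → [3,6,8]=1  [4,6,8]=3  [4,7,9]=3  [4,8,9]=6  [5,7,9]=1  [6,8,9]=3  [7,8,9]=3
  size 4 → [1,3,6,8]=1  [2,5,7,9]=1  [3,4,6,8]=4  [3,6,8,9]=4  [4,5,7,9]=4  [4,6,8,9]=12  [4,7,8,9]=12  [5,7,8,9]=4  [6,7,8,9]=6
  size 5 → [0,2,5,7,9]=1  [1,3,4,6,8]=5  [1,3,6,8,9]=5  [2,4,5,7,9]=5  [2,5,7,8,9]=5  [3,4,6,8,9]=20  [3,6,7,8,9]=10  [4,5,7,8,9]=20  [4,6,7,8,9]=30  [5,6,7,8,9]=10
  size 6 → [0,2,4,5,7,9]=6  [0,2,5,7,8,9]=6  [1,3,4,6,8,9]=30  [1,3,6,7,8,9]=15  [2,4,5,7,8,9]=30  [2,5,6,7,8,9]=15  [3,4,6,7,8,9]=60  [3,5,6,7,8,9]=20  [4,5,6,7,8,9]=60
  size 7 → [0,2,4,5,7,8,9]=42  [0,2,5,6,7,8,9]=21  [1,3,4,6,7,8,9]=105  [1,3,5,6,7,8,9]=35  [2,3,5,6,7,8,9]=35  [2,4,5,6,7,8,9]=105  [3,4,5,6,7,8,9]=140
  size 8 → [0,2,3,5,6,7,8,9]=56  [0,2,4,5,6,7,8,9]=168  [1,2,3,5,6,7,8,9]=70  [1,3,4,5,6,7,8,9]=280  [2,3,4,5,6,7,8,9]=280
  first=0(b) contributes 630
  first=1(a) contributes 504
  first=4(z) contributes 126
|[w]| = 1260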